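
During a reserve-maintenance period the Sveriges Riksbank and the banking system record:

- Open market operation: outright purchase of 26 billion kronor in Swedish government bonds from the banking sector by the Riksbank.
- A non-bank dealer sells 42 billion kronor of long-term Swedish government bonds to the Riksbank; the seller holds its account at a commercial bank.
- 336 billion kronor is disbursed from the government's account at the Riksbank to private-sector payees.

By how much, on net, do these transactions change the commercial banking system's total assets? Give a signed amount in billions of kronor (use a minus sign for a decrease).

OMO purchase (from banks) 26 billion kronor: just an asset swap on bank balance sheets → 0.
Asset purchase (from non-banks) 42 billion kronor: bank balance sheets expand → +42B.
Government spending 336 billion kronor: bank balance sheets expand → +336B.
Net: 0 + 42 + 336 = +378 billion.

+378 billion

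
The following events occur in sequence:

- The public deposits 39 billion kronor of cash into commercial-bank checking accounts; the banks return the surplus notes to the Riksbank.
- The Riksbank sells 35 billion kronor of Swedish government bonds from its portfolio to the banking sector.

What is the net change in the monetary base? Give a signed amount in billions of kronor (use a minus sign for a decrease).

Currency deposit 39 billion kronor: just a shift between currency and reserves — both are base money → 0.
OMO sale (to banks) 35 billion kronor: Riksbank balance sheet contracts → −35B.
Net: 0 − 35 = -35 billion.

-35 billion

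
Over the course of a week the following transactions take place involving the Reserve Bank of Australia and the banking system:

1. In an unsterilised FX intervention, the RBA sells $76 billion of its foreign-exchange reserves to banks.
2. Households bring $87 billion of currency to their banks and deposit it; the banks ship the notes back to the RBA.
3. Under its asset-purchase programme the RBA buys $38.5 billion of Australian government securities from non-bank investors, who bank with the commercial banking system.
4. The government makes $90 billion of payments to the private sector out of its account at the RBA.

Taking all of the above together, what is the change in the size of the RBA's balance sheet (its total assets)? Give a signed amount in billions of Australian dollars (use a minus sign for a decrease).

FX sale $76 billion: an RBA asset is shed → −$76B.
Currency deposit $87 billion: only the composition of liabilities changes → 0.
Asset purchase (from non-banks) $38.5 billion: an RBA asset is acquired → +$38.5B.
Government spending $90 billion: only the composition of liabilities changes → 0.
Net: −76 + 0 + 38.5 + 0 = -$37.5 billion.

-$37.5 billion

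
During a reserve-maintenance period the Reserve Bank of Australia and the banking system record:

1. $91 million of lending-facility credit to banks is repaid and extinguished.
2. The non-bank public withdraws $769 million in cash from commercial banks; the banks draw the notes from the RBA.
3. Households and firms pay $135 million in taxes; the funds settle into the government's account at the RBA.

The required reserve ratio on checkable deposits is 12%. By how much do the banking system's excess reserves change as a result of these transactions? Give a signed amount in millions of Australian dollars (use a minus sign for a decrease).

-$886.52 million

Discount-window repayment $91 million: reserves −$91M, deposits 0.
Currency withdrawal $769 million: reserves −$769M, deposits −$769M.
Government account inflow $135 million: reserves −$135M, deposits −$135M.
Totals: Δreserves = −$995M, Δdeposits = −$904M.
Δrequired reserves = 12% × −$904M = −$108.48M.
Δexcess reserves = Δreserves − Δrequired = −$995M − (−$108.48M) = -$886.52 million.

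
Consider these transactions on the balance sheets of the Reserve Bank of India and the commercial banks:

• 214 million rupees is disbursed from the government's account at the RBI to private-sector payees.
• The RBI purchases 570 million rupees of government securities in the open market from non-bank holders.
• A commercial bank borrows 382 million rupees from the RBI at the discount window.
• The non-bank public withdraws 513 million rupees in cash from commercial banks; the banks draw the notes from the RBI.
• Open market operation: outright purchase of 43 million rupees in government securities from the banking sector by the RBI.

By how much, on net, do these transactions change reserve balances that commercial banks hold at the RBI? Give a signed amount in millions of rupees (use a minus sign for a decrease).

+696 million

RBI balance sheet:
  Assets:      Securities +613M, Loans to banks +382M
  Liabilities: Bank reserves +696M, Currency in circulation +513M, Government deposits −214M
Commercial banking system:
  Assets:      Reserves at CB +696M, Securities −43M
  Liabilities: Checkable deposits +271M, Borrowings from CB +382M
So the change in reserve balances that commercial banks hold at the RBI is +696 million.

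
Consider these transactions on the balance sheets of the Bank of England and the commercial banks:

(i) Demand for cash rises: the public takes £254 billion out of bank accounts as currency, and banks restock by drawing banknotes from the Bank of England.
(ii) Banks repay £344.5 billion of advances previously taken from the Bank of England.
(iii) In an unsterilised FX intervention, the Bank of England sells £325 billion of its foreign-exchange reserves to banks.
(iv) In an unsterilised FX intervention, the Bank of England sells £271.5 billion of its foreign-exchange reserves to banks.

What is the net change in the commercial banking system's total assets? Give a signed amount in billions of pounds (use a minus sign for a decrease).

-£598.5 billion

Currency withdrawal £254 billion: bank balance sheets shrink → −£254B.
Discount-window repayment £344.5 billion: bank balance sheets shrink → −£344.5B.
FX sale £325 billion: just an asset swap on bank balance sheets → 0.
FX sale £271.5 billion: just an asset swap on bank balance sheets → 0.
Net: −254 − 344.5 + 0 + 0 = -£598.5 billion.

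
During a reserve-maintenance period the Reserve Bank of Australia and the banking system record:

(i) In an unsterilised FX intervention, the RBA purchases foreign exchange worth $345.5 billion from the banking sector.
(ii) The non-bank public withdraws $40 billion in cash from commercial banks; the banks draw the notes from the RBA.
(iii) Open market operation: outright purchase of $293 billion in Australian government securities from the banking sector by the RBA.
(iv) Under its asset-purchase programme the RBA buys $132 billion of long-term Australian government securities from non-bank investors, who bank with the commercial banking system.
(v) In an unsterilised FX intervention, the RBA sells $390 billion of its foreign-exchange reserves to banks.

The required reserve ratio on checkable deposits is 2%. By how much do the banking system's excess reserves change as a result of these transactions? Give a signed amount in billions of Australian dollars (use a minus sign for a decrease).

FX purchase $345.5 billion: reserves +$345.5B, deposits 0.
Currency withdrawal $40 billion: reserves −$40B, deposits −$40B.
OMO purchase (from banks) $293 billion: reserves +$293B, deposits 0.
Asset purchase (from non-banks) $132 billion: reserves +$132B, deposits +$132B.
FX sale $390 billion: reserves −$390B, deposits 0.
Totals: Δreserves = +$340.5B, Δdeposits = +$92B.
Δrequired reserves = 2% × +$92B = +$1.84B.
Δexcess reserves = Δreserves − Δrequired = +$340.5B − (+$1.84B) = +$338.66 billion.

+$338.66 billion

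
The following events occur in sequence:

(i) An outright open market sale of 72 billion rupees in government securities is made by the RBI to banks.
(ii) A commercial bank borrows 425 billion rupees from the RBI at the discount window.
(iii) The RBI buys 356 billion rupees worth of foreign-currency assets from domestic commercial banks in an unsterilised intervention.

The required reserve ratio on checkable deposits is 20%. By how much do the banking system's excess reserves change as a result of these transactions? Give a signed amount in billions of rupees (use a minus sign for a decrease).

+709 billion

OMO sale (to banks) 72 billion rupees: reserves −72B, deposits 0.
Discount-window loan 425 billion rupees: reserves +425B, deposits 0.
FX purchase 356 billion rupees: reserves +356B, deposits 0.
Totals: Δreserves = +709B, Δdeposits = 0.
Δrequired reserves = 20% × 0 = 0.
Δexcess reserves = Δreserves − Δrequired = +709B − (0) = +709 billion.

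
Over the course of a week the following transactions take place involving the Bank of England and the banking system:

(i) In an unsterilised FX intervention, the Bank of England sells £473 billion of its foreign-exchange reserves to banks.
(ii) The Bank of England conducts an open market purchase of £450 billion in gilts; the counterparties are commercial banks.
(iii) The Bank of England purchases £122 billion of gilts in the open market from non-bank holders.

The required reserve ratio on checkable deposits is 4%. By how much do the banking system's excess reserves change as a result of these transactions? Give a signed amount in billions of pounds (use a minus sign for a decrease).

FX sale £473 billion: reserves −£473B, deposits 0.
OMO purchase (from banks) £450 billion: reserves +£450B, deposits 0.
Asset purchase (from non-banks) £122 billion: reserves +£122B, deposits +£122B.
Totals: Δreserves = +£99B, Δdeposits = +£122B.
Δrequired reserves = 4% × +£122B = +£4.88B.
Δexcess reserves = Δreserves − Δrequired = +£99B − (+£4.88B) = +£94.12 billion.

+£94.12 billion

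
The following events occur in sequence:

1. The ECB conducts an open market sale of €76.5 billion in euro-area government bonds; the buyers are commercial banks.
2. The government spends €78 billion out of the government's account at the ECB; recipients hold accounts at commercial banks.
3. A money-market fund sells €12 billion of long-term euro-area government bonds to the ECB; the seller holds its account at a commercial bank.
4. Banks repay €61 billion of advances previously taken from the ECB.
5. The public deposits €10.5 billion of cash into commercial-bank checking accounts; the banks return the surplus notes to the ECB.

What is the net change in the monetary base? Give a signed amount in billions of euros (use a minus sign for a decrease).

-€47.5 billion

ECB balance sheet:
  Assets:      Securities −€64.5B, Loans to banks −€61B
  Liabilities: Bank reserves −€37B, Currency in circulation −€10.5B, Government deposits −€78B
Commercial banking system:
  Assets:      Reserves at CB −€37B, Securities +€76.5B
  Liabilities: Checkable deposits +€100.5B, Borrowings from CB −€61B
Monetary base = currency + reserves: −€10.5B + (−€37B) = -€47.5 billion.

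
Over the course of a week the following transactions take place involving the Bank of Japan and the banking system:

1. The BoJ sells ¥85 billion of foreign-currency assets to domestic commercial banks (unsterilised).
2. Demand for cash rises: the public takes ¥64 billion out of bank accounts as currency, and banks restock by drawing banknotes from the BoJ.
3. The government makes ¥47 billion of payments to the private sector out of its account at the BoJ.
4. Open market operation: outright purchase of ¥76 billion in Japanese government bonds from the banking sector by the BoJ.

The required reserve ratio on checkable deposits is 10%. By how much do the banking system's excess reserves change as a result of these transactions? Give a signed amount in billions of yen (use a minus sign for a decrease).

-¥24.3 billion

FX sale ¥85 billion: reserves −¥85B, deposits 0.
Currency withdrawal ¥64 billion: reserves −¥64B, deposits −¥64B.
Government spending ¥47 billion: reserves +¥47B, deposits +¥47B.
OMO purchase (from banks) ¥76 billion: reserves +¥76B, deposits 0.
Totals: Δreserves = −¥26B, Δdeposits = −¥17B.
Δrequired reserves = 10% × −¥17B = −¥1.7B.
Δexcess reserves = Δreserves − Δrequired = −¥26B − (−¥1.7B) = -¥24.3 billion.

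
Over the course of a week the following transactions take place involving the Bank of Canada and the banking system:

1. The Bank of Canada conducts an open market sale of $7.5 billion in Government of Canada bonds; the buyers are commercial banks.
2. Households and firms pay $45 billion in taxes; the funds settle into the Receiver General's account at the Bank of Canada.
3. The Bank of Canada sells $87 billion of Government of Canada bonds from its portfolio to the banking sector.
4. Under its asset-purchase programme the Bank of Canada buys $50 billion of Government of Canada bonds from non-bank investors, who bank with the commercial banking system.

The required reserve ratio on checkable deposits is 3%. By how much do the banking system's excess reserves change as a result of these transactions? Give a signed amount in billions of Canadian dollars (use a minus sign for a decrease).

-$89.65 billion

OMO sale (to banks) $7.5 billion: reserves −$7.5B, deposits 0.
Government account inflow $45 billion: reserves −$45B, deposits −$45B.
OMO sale (to banks) $87 billion: reserves −$87B, deposits 0.
Asset purchase (from non-banks) $50 billion: reserves +$50B, deposits +$50B.
Totals: Δreserves = −$89.5B, Δdeposits = +$5B.
Δrequired reserves = 3% × +$5B = +$0.15B.
Δexcess reserves = Δreserves − Δrequired = −$89.5B − (+$0.15B) = -$89.65 billion.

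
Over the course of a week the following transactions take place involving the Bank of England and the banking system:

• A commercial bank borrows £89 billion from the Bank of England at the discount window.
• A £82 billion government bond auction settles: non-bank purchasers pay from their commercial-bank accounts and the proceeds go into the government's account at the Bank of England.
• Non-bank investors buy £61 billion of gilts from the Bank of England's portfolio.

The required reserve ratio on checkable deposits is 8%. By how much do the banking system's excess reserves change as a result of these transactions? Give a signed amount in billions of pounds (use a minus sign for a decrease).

Discount-window loan £89 billion: reserves +£89B, deposits 0.
Government account inflow £82 billion: reserves −£82B, deposits −£82B.
Asset sale (to non-banks) £61 billion: reserves −£61B, deposits −£61B.
Totals: Δreserves = −£54B, Δdeposits = −£143B.
Δrequired reserves = 8% × −£143B = −£11.44B.
Δexcess reserves = Δreserves − Δrequired = −£54B − (−£11.44B) = -£42.56 billion.

-£42.56 billion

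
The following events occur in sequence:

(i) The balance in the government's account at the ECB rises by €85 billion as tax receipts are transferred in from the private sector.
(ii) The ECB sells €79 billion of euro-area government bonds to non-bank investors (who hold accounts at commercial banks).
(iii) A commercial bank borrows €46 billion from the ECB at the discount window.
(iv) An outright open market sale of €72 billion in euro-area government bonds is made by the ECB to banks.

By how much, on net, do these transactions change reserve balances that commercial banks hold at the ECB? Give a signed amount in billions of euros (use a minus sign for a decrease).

-€190 billion

ECB balance sheet:
  Assets:      Securities −€151B, Loans to banks +€46B
  Liabilities: Bank reserves −€190B, Government deposits +€85B
Commercial banking system:
  Assets:      Reserves at CB −€190B, Securities +€72B
  Liabilities: Checkable deposits −€164B, Borrowings from CB +€46B
So the change in reserve balances that commercial banks hold at the ECB is -€190 billion.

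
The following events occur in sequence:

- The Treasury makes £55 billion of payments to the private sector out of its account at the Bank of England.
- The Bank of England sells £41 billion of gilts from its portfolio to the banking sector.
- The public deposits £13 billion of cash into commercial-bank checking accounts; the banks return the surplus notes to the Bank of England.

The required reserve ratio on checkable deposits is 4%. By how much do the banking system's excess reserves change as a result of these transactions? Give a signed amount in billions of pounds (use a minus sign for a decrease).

Government spending £55 billion: reserves +£55B, deposits +£55B.
OMO sale (to banks) £41 billion: reserves −£41B, deposits 0.
Currency deposit £13 billion: reserves +£13B, deposits +£13B.
Totals: Δreserves = +£27B, Δdeposits = +£68B.
Δrequired reserves = 4% × +£68B = +£2.72B.
Δexcess reserves = Δreserves − Δrequired = +£27B − (+£2.72B) = +£24.28 billion.

+£24.28 billion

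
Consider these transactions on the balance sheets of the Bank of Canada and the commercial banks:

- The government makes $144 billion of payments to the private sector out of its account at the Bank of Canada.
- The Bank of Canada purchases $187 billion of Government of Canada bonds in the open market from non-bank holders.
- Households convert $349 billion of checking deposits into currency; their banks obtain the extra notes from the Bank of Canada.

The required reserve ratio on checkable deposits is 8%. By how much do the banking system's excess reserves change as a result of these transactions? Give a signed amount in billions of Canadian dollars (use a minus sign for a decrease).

Government spending $144 billion: reserves +$144B, deposits +$144B.
Asset purchase (from non-banks) $187 billion: reserves +$187B, deposits +$187B.
Currency withdrawal $349 billion: reserves −$349B, deposits −$349B.
Totals: Δreserves = −$18B, Δdeposits = −$18B.
Δrequired reserves = 8% × −$18B = −$1.44B.
Δexcess reserves = Δreserves − Δrequired = −$18B − (−$1.44B) = -$16.56 billion.

-$16.56 billion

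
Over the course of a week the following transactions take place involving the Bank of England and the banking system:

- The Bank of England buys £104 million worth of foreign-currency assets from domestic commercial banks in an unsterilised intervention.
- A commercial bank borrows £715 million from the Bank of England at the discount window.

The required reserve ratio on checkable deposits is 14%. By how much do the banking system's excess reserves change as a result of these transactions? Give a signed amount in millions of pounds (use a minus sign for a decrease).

+£819 million

FX purchase £104 million: reserves +£104M, deposits 0.
Discount-window loan £715 million: reserves +£715M, deposits 0.
Totals: Δreserves = +£819M, Δdeposits = 0.
Δrequired reserves = 14% × 0 = 0.
Δexcess reserves = Δreserves − Δrequired = +£819M − (0) = +£819 million.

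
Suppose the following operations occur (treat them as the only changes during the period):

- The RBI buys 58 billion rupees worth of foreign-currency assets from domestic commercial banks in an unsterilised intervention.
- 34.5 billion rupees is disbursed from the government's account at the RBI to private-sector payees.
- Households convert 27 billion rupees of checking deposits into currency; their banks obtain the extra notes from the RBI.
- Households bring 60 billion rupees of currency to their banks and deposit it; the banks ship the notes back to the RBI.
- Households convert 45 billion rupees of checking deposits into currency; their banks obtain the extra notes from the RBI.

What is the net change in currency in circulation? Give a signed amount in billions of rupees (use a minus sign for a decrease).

+12 billion

FX purchase 58 billion rupees: no currency enters or leaves circulation → 0.
Government spending 34.5 billion rupees: no currency enters or leaves circulation → 0.
Currency withdrawal 27 billion rupees: notes leave the central bank → +27B.
Currency deposit 60 billion rupees: notes return to the central bank → −60B.
Currency withdrawal 45 billion rupees: notes leave the central bank → +45B.
Net: 0 + 0 + 27 − 60 + 45 = +12 billion.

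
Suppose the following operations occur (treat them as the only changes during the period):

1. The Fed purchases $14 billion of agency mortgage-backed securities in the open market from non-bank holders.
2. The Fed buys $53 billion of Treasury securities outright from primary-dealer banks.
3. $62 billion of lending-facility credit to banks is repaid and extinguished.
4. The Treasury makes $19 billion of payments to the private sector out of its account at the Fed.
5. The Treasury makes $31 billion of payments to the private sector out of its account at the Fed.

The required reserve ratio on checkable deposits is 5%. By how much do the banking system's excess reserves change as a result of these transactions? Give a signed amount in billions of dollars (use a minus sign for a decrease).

+$51.8 billion

Asset purchase (from non-banks) $14 billion: reserves +$14B, deposits +$14B.
OMO purchase (from banks) $53 billion: reserves +$53B, deposits 0.
Discount-window repayment $62 billion: reserves −$62B, deposits 0.
Government spending $19 billion: reserves +$19B, deposits +$19B.
Government spending $31 billion: reserves +$31B, deposits +$31B.
Totals: Δreserves = +$55B, Δdeposits = +$64B.
Δrequired reserves = 5% × +$64B = +$3.2B.
Δexcess reserves = Δreserves − Δrequired = +$55B − (+$3.2B) = +$51.8 billion.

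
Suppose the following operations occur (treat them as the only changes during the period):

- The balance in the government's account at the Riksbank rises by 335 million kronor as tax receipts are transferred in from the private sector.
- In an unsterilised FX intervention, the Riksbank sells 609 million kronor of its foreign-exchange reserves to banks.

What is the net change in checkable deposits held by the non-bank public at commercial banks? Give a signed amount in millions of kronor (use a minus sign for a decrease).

-335 million

Government account inflow 335 million kronor: non-bank counterparties' bank balances fall → −335M.
FX sale 609 million kronor: the counterparty is a bank, so public deposits are unchanged → 0.
Net: −335 + 0 = -335 million.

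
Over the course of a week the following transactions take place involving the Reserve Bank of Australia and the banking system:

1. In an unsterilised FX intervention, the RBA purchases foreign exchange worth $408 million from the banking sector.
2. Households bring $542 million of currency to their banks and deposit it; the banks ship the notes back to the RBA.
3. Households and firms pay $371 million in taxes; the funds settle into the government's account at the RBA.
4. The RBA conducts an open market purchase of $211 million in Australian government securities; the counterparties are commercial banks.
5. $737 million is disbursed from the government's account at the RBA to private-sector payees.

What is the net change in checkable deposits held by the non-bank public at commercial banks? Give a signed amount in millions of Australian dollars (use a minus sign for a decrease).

+$908 million

FX purchase $408 million: the counterparty is a bank, so public deposits are unchanged → 0.
Currency deposit $542 million: non-bank counterparties' bank balances rise → +$542M.
Government account inflow $371 million: non-bank counterparties' bank balances fall → −$371M.
OMO purchase (from banks) $211 million: the counterparty is a bank, so public deposits are unchanged → 0.
Government spending $737 million: non-bank counterparties' bank balances rise → +$737M.
Net: 0 + 542 − 371 + 0 + 737 = +$908 million.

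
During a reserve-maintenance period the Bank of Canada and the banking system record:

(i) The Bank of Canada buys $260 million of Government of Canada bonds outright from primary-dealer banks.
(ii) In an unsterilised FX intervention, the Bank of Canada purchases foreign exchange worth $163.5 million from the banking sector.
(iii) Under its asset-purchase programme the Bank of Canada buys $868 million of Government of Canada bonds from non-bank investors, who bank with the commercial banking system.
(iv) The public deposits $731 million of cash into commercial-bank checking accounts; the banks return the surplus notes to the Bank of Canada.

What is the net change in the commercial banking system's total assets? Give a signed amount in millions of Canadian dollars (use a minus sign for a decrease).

+$1599 million

OMO purchase (from banks) $260 million: just an asset swap on bank balance sheets → 0.
FX purchase $163.5 million: just an asset swap on bank balance sheets → 0.
Asset purchase (from non-banks) $868 million: bank balance sheets expand → +$868M.
Currency deposit $731 million: bank balance sheets expand → +$731M.
Net: 0 + 0 + 868 + 731 = +$1599 million.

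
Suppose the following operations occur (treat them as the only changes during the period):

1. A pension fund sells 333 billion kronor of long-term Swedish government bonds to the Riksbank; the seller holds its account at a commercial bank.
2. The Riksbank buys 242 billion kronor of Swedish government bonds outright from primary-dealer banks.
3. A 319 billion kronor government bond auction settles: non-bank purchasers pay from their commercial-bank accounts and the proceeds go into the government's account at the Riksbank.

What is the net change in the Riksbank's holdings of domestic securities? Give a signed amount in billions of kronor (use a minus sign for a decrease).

Riksbank balance sheet:
  Assets:      Securities +575B
  Liabilities: Bank reserves +256B, Government deposits +319B
So the change in the Riksbank's holdings of domestic securities is +575 billion.

+575 billion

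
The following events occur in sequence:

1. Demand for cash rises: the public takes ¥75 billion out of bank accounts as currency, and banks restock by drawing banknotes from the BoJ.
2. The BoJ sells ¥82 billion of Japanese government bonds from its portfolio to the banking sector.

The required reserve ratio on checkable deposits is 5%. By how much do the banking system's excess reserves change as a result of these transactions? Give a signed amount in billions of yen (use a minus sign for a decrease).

-¥153.25 billion

Currency withdrawal ¥75 billion: reserves −¥75B, deposits −¥75B.
OMO sale (to banks) ¥82 billion: reserves −¥82B, deposits 0.
Totals: Δreserves = −¥157B, Δdeposits = −¥75B.
Δrequired reserves = 5% × −¥75B = −¥3.75B.
Δexcess reserves = Δreserves − Δrequired = −¥157B − (−¥3.75B) = -¥153.25 billion.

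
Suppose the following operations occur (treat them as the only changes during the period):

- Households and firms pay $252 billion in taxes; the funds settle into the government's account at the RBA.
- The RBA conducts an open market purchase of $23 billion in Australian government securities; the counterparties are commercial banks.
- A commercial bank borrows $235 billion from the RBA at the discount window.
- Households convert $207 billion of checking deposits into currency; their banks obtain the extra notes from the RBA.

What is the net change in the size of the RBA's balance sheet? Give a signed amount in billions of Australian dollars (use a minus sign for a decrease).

Government account inflow $252 billion: only the composition of liabilities changes → 0.
OMO purchase (from banks) $23 billion: an RBA asset is acquired → +$23B.
Discount-window loan $235 billion: an RBA asset is acquired → +$235B.
Currency withdrawal $207 billion: only the composition of liabilities changes → 0.
Net: 0 + 23 + 235 + 0 = +$258 billion.

+$258 billion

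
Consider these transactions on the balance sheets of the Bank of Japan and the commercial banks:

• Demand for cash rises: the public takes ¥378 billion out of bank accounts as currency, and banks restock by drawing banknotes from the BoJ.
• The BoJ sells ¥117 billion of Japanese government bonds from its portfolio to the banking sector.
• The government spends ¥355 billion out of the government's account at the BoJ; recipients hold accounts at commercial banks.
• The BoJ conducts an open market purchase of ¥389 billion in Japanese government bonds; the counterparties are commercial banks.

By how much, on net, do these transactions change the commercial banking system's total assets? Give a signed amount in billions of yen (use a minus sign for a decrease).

BoJ balance sheet:
  Assets:      Securities +¥272B
  Liabilities: Bank reserves +¥249B, Currency in circulation +¥378B, Government deposits −¥355B
Commercial banking system:
  Assets:      Reserves at CB +¥249B, Securities −¥272B
  Liabilities: Checkable deposits −¥23B
Change in total bank assets = -¥23 billion.

-¥23 billion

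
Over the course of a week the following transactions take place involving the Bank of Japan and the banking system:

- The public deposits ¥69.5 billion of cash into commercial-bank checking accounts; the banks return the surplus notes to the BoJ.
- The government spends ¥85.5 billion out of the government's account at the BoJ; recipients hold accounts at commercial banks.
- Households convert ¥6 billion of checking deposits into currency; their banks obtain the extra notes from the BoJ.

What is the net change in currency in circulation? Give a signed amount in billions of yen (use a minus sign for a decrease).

Currency deposit ¥69.5 billion: notes return to the central bank → −¥69.5B.
Government spending ¥85.5 billion: no currency enters or leaves circulation → 0.
Currency withdrawal ¥6 billion: notes leave the central bank → +¥6B.
Net: −69.5 + 0 + 6 = -¥63.5 billion.

-¥63.5 billion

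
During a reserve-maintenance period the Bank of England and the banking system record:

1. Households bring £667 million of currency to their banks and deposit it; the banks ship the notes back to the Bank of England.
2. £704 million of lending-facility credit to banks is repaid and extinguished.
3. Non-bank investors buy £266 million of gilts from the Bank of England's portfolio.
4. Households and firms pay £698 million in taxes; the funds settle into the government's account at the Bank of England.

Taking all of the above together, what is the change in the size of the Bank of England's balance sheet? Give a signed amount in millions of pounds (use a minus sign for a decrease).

-£970 million

Bank of England balance sheet:
  Assets:      Securities −£266M, Loans to banks −£704M
  Liabilities: Bank reserves −£1001M, Currency in circulation −£667M, Government deposits +£698M
Change in total Bank of England assets = -£970 million.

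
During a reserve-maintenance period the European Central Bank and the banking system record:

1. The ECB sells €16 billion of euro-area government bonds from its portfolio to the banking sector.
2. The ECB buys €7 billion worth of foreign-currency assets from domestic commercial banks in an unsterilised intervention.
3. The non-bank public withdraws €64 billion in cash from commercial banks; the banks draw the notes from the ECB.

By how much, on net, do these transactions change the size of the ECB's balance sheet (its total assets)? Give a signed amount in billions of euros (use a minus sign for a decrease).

ECB balance sheet:
  Assets:      Securities −€16B, Foreign assets +€7B
  Liabilities: Bank reserves −€73B, Currency in circulation +€64B
Change in total ECB assets = -€9 billion.

-€9 billion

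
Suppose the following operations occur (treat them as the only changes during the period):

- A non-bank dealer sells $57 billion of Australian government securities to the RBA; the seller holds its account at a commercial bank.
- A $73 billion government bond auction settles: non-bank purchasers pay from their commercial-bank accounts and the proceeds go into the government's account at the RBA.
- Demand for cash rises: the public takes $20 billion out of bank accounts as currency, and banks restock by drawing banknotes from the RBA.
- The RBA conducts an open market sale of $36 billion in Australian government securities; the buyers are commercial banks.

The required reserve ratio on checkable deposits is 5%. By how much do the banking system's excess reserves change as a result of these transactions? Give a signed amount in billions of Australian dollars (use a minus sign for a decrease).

-$70.2 billion

Asset purchase (from non-banks) $57 billion: reserves +$57B, deposits +$57B.
Government account inflow $73 billion: reserves −$73B, deposits −$73B.
Currency withdrawal $20 billion: reserves −$20B, deposits −$20B.
OMO sale (to banks) $36 billion: reserves −$36B, deposits 0.
Totals: Δreserves = −$72B, Δdeposits = −$36B.
Δrequired reserves = 5% × −$36B = −$1.8B.
Δexcess reserves = Δreserves − Δrequired = −$72B − (−$1.8B) = -$70.2 billion.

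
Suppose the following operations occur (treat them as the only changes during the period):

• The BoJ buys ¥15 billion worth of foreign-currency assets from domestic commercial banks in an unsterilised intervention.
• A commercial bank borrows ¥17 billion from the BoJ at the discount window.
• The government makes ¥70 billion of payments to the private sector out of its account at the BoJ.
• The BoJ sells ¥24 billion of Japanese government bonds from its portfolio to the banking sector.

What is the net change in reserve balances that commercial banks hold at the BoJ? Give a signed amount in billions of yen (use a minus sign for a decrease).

FX purchase ¥15 billion: the BoJ pays by crediting reserve accounts → +¥15B.
Discount-window loan ¥17 billion: the loan is credited to the bank's reserve account → +¥17B.
Government spending ¥70 billion: government payments flow into bank reserve accounts → +¥70B.
OMO sale (to banks) ¥24 billion: the buying banks pay out of their reserve balances → −¥24B.
Net: 15 + 17 + 70 − 24 = +¥78 billion.

+¥78 billion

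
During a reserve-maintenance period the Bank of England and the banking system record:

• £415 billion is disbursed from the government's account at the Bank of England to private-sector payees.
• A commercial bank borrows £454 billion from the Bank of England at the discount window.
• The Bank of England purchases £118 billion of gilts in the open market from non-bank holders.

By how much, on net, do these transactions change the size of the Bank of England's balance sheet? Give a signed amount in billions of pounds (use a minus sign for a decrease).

+£572 billion

Bank of England balance sheet:
  Assets:      Securities +£118B, Loans to banks +£454B
  Liabilities: Bank reserves +£987B, Government deposits −£415B
Commercial banking system:
  Assets:      Reserves at CB +£987B
  Liabilities: Checkable deposits +£533B, Borrowings from CB +£454B
Change in total Bank of England assets = +£572 billion.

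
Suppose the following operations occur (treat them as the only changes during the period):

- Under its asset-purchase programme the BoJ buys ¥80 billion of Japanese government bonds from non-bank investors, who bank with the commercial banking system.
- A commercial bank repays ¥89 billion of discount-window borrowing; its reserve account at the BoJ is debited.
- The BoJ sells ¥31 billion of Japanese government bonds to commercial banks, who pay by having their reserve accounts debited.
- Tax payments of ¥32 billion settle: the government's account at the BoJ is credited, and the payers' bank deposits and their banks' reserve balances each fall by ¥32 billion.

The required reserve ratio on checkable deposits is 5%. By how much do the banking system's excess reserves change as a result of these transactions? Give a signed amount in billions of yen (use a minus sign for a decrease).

-¥74.4 billion

Asset purchase (from non-banks) ¥80 billion: reserves +¥80B, deposits +¥80B.
Discount-window repayment ¥89 billion: reserves −¥89B, deposits 0.
OMO sale (to banks) ¥31 billion: reserves −¥31B, deposits 0.
Government account inflow ¥32 billion: reserves −¥32B, deposits −¥32B.
Totals: Δreserves = −¥72B, Δdeposits = +¥48B.
Δrequired reserves = 5% × +¥48B = +¥2.4B.
Δexcess reserves = Δreserves − Δrequired = −¥72B − (+¥2.4B) = -¥74.4 billion.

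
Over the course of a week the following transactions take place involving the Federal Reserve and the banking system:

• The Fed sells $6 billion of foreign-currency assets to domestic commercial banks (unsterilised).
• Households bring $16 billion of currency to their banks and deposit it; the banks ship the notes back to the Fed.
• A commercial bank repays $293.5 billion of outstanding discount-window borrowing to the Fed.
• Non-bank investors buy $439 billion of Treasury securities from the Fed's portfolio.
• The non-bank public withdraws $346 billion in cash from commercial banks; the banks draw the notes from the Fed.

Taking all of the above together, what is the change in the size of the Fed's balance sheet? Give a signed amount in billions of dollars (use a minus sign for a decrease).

FX sale $6 billion: a Fed asset is shed → −$6B.
Currency deposit $16 billion: only the composition of liabilities changes → 0.
Discount-window repayment $293.5 billion: a Fed asset is shed → −$293.5B.
Asset sale (to non-banks) $439 billion: a Fed asset is shed → −$439B.
Currency withdrawal $346 billion: only the composition of liabilities changes → 0.
Net: −6 + 0 − 293.5 − 439 + 0 = -$738.5 billion.

-$738.5 billion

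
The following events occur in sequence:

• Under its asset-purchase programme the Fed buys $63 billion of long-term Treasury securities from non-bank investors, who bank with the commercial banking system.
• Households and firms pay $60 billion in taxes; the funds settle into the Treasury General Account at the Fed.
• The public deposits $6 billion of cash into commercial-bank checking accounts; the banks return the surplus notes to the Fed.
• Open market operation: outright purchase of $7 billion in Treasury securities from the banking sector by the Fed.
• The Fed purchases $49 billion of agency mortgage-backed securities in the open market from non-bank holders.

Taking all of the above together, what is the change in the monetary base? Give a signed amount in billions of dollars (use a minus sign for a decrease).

+$59 billion

Fed balance sheet:
  Assets:      Securities +$119B
  Liabilities: Bank reserves +$65B, Currency in circulation −$6B, Government deposits +$60B
Monetary base = currency + reserves: −$6B + (+$65B) = +$59 billion.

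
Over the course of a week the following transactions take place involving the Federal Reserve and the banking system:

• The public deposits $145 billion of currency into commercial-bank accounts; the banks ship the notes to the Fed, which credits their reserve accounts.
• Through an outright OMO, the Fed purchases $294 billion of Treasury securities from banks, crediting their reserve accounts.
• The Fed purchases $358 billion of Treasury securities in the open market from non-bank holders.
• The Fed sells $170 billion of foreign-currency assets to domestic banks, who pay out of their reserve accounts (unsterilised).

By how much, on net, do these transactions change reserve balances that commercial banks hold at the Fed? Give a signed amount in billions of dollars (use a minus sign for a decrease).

Fed balance sheet:
  Assets:      Securities +$652B, Foreign assets −$170B
  Liabilities: Bank reserves +$627B, Currency in circulation −$145B
Commercial banking system:
  Assets:      Reserves at CB +$627B, Securities −$294B, Foreign assets +$170B
  Liabilities: Checkable deposits +$503B
So the change in reserve balances that commercial banks hold at the Fed is +$627 billion.

+$627 billion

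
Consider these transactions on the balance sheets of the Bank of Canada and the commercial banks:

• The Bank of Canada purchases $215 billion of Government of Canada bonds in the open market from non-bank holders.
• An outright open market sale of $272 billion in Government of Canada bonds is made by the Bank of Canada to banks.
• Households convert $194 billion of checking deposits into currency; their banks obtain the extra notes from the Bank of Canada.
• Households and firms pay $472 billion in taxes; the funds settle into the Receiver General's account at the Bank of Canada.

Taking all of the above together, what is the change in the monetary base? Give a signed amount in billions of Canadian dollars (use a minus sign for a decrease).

Asset purchase (from non-banks) $215 billion: Bank of Canada balance sheet expands → +$215B.
OMO sale (to banks) $272 billion: Bank of Canada balance sheet contracts → −$272B.
Currency withdrawal $194 billion: just a shift between currency and reserves — both are base money → 0.
Government account inflow $472 billion: reserves shift to a non-base liability → −$472B.
Net: 215 − 272 + 0 − 472 = -$529 billion.

-$529 billion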